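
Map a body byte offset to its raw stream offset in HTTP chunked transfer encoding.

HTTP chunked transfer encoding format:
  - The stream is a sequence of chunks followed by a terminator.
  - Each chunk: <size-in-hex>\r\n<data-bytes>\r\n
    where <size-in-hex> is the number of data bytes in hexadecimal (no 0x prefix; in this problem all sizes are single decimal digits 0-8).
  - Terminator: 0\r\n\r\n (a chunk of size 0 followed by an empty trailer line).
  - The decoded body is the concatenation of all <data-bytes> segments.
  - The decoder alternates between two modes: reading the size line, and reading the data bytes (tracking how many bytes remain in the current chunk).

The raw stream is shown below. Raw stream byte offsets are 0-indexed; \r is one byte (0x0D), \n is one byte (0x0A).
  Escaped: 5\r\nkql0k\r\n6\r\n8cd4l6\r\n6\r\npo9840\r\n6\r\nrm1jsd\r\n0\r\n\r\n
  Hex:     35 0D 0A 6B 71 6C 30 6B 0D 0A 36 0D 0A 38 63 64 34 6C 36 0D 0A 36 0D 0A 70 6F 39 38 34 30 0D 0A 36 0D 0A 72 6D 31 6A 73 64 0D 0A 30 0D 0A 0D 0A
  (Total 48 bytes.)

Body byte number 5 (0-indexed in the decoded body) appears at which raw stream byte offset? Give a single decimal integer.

Answer: 13

Derivation:
Chunk 1: stream[0..1]='5' size=0x5=5, data at stream[3..8]='kql0k' -> body[0..5], body so far='kql0k'
Chunk 2: stream[10..11]='6' size=0x6=6, data at stream[13..19]='8cd4l6' -> body[5..11], body so far='kql0k8cd4l6'
Chunk 3: stream[21..22]='6' size=0x6=6, data at stream[24..30]='po9840' -> body[11..17], body so far='kql0k8cd4l6po9840'
Chunk 4: stream[32..33]='6' size=0x6=6, data at stream[35..41]='rm1jsd' -> body[17..23], body so far='kql0k8cd4l6po9840rm1jsd'
Chunk 5: stream[43..44]='0' size=0 (terminator). Final body='kql0k8cd4l6po9840rm1jsd' (23 bytes)
Body byte 5 at stream offset 13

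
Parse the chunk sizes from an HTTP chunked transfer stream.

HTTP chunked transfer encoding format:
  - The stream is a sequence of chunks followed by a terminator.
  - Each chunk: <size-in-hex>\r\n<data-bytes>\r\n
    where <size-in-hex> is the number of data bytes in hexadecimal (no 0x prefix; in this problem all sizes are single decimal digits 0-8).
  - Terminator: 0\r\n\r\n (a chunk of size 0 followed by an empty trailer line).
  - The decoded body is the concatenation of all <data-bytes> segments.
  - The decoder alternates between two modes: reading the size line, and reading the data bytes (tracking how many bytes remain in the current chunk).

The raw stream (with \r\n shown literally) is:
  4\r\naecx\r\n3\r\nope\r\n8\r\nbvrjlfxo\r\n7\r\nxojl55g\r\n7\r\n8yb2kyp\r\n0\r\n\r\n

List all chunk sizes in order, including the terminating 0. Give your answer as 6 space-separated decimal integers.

Chunk 1: stream[0..1]='4' size=0x4=4, data at stream[3..7]='aecx' -> body[0..4], body so far='aecx'
Chunk 2: stream[9..10]='3' size=0x3=3, data at stream[12..15]='ope' -> body[4..7], body so far='aecxope'
Chunk 3: stream[17..18]='8' size=0x8=8, data at stream[20..28]='bvrjlfxo' -> body[7..15], body so far='aecxopebvrjlfxo'
Chunk 4: stream[30..31]='7' size=0x7=7, data at stream[33..40]='xojl55g' -> body[15..22], body so far='aecxopebvrjlfxoxojl55g'
Chunk 5: stream[42..43]='7' size=0x7=7, data at stream[45..52]='8yb2kyp' -> body[22..29], body so far='aecxopebvrjlfxoxojl55g8yb2kyp'
Chunk 6: stream[54..55]='0' size=0 (terminator). Final body='aecxopebvrjlfxoxojl55g8yb2kyp' (29 bytes)

Answer: 4 3 8 7 7 0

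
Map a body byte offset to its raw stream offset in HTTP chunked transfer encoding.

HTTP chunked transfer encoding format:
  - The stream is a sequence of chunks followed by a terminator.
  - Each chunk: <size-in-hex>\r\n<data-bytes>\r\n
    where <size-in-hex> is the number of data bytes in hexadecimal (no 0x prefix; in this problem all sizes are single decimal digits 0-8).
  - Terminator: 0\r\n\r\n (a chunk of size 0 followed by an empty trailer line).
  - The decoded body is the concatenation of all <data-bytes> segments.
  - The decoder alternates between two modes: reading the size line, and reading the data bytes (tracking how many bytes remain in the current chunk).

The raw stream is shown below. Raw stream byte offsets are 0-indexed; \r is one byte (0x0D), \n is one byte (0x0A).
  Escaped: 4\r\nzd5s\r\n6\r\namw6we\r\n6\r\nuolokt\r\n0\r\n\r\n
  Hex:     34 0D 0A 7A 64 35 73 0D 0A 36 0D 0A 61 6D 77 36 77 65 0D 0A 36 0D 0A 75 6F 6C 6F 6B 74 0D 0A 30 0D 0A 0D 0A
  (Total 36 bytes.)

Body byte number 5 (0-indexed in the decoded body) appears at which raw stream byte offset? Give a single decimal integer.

Answer: 13

Derivation:
Chunk 1: stream[0..1]='4' size=0x4=4, data at stream[3..7]='zd5s' -> body[0..4], body so far='zd5s'
Chunk 2: stream[9..10]='6' size=0x6=6, data at stream[12..18]='amw6we' -> body[4..10], body so far='zd5samw6we'
Chunk 3: stream[20..21]='6' size=0x6=6, data at stream[23..29]='uolokt' -> body[10..16], body so far='zd5samw6weuolokt'
Chunk 4: stream[31..32]='0' size=0 (terminator). Final body='zd5samw6weuolokt' (16 bytes)
Body byte 5 at stream offset 13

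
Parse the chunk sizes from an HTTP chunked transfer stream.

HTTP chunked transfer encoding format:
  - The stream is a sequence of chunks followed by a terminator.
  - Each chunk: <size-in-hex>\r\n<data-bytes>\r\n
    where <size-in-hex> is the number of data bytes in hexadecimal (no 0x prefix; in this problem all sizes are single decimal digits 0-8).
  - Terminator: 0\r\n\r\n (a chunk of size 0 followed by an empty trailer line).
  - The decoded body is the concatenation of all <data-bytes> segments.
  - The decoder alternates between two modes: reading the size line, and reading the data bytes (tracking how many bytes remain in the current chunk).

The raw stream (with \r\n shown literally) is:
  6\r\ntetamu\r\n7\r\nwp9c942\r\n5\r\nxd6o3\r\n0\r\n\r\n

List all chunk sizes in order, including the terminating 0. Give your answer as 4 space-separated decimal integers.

Chunk 1: stream[0..1]='6' size=0x6=6, data at stream[3..9]='tetamu' -> body[0..6], body so far='tetamu'
Chunk 2: stream[11..12]='7' size=0x7=7, data at stream[14..21]='wp9c942' -> body[6..13], body so far='tetamuwp9c942'
Chunk 3: stream[23..24]='5' size=0x5=5, data at stream[26..31]='xd6o3' -> body[13..18], body so far='tetamuwp9c942xd6o3'
Chunk 4: stream[33..34]='0' size=0 (terminator). Final body='tetamuwp9c942xd6o3' (18 bytes)

Answer: 6 7 5 0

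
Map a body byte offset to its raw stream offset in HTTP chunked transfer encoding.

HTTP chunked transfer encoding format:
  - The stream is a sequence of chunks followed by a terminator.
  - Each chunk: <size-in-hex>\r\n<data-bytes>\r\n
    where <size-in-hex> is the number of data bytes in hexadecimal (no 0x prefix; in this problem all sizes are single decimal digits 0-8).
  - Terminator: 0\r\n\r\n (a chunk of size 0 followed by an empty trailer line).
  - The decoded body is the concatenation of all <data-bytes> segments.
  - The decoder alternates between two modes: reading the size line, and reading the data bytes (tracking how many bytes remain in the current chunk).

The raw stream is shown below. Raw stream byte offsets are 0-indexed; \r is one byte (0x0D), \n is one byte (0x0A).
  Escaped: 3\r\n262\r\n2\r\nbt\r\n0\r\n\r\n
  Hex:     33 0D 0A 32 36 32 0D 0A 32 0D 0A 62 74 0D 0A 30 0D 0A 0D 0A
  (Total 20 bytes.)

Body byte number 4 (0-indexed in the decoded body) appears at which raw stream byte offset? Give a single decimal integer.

Answer: 12

Derivation:
Chunk 1: stream[0..1]='3' size=0x3=3, data at stream[3..6]='262' -> body[0..3], body so far='262'
Chunk 2: stream[8..9]='2' size=0x2=2, data at stream[11..13]='bt' -> body[3..5], body so far='262bt'
Chunk 3: stream[15..16]='0' size=0 (terminator). Final body='262bt' (5 bytes)
Body byte 4 at stream offset 12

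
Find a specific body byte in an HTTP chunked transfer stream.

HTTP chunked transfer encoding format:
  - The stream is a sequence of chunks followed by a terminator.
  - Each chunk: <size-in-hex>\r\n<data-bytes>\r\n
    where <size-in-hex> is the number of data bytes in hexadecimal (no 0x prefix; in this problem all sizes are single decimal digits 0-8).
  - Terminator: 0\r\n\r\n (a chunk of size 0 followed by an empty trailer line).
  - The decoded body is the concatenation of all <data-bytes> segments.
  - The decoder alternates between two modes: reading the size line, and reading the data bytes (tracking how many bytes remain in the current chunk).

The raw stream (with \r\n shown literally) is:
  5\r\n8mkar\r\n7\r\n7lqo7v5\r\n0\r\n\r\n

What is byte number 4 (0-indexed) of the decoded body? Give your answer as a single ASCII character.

Answer: r

Derivation:
Chunk 1: stream[0..1]='5' size=0x5=5, data at stream[3..8]='8mkar' -> body[0..5], body so far='8mkar'
Chunk 2: stream[10..11]='7' size=0x7=7, data at stream[13..20]='7lqo7v5' -> body[5..12], body so far='8mkar7lqo7v5'
Chunk 3: stream[22..23]='0' size=0 (terminator). Final body='8mkar7lqo7v5' (12 bytes)
Body byte 4 = 'r'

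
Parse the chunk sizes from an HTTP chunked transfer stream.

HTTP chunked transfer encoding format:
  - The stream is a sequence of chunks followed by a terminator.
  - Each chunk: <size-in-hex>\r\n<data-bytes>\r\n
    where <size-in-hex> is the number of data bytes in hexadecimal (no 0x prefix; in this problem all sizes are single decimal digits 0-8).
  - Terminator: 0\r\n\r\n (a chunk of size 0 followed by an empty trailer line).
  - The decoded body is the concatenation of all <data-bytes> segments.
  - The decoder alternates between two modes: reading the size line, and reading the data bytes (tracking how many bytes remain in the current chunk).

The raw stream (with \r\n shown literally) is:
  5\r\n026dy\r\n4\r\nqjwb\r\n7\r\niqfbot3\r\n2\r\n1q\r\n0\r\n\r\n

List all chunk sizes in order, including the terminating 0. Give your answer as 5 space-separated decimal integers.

Answer: 5 4 7 2 0

Derivation:
Chunk 1: stream[0..1]='5' size=0x5=5, data at stream[3..8]='026dy' -> body[0..5], body so far='026dy'
Chunk 2: stream[10..11]='4' size=0x4=4, data at stream[13..17]='qjwb' -> body[5..9], body so far='026dyqjwb'
Chunk 3: stream[19..20]='7' size=0x7=7, data at stream[22..29]='iqfbot3' -> body[9..16], body so far='026dyqjwbiqfbot3'
Chunk 4: stream[31..32]='2' size=0x2=2, data at stream[34..36]='1q' -> body[16..18], body so far='026dyqjwbiqfbot31q'
Chunk 5: stream[38..39]='0' size=0 (terminator). Final body='026dyqjwbiqfbot31q' (18 bytes)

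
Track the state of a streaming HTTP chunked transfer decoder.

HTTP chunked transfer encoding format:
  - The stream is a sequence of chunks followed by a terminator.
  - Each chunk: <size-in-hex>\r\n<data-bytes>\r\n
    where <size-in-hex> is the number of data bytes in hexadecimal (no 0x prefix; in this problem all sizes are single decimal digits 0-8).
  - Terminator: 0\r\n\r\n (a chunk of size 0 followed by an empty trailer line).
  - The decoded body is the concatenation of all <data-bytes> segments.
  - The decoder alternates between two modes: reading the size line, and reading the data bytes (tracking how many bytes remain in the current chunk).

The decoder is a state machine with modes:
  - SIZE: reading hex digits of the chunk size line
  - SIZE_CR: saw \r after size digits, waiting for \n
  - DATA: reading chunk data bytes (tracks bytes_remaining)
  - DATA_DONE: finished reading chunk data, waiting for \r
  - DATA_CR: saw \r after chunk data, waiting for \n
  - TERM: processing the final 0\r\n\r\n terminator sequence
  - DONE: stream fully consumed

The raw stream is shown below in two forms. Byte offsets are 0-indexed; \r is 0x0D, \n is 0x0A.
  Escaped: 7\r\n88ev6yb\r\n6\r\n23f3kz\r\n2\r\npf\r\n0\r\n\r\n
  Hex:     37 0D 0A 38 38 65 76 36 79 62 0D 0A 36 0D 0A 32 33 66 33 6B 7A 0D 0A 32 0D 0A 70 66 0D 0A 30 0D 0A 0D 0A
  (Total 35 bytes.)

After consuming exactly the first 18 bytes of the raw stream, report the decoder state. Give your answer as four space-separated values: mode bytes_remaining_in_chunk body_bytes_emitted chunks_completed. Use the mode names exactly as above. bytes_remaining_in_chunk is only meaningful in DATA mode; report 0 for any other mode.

Byte 0 = '7': mode=SIZE remaining=0 emitted=0 chunks_done=0
Byte 1 = 0x0D: mode=SIZE_CR remaining=0 emitted=0 chunks_done=0
Byte 2 = 0x0A: mode=DATA remaining=7 emitted=0 chunks_done=0
Byte 3 = '8': mode=DATA remaining=6 emitted=1 chunks_done=0
Byte 4 = '8': mode=DATA remaining=5 emitted=2 chunks_done=0
Byte 5 = 'e': mode=DATA remaining=4 emitted=3 chunks_done=0
Byte 6 = 'v': mode=DATA remaining=3 emitted=4 chunks_done=0
Byte 7 = '6': mode=DATA remaining=2 emitted=5 chunks_done=0
Byte 8 = 'y': mode=DATA remaining=1 emitted=6 chunks_done=0
Byte 9 = 'b': mode=DATA_DONE remaining=0 emitted=7 chunks_done=0
Byte 10 = 0x0D: mode=DATA_CR remaining=0 emitted=7 chunks_done=0
Byte 11 = 0x0A: mode=SIZE remaining=0 emitted=7 chunks_done=1
Byte 12 = '6': mode=SIZE remaining=0 emitted=7 chunks_done=1
Byte 13 = 0x0D: mode=SIZE_CR remaining=0 emitted=7 chunks_done=1
Byte 14 = 0x0A: mode=DATA remaining=6 emitted=7 chunks_done=1
Byte 15 = '2': mode=DATA remaining=5 emitted=8 chunks_done=1
Byte 16 = '3': mode=DATA remaining=4 emitted=9 chunks_done=1
Byte 17 = 'f': mode=DATA remaining=3 emitted=10 chunks_done=1

Answer: DATA 3 10 1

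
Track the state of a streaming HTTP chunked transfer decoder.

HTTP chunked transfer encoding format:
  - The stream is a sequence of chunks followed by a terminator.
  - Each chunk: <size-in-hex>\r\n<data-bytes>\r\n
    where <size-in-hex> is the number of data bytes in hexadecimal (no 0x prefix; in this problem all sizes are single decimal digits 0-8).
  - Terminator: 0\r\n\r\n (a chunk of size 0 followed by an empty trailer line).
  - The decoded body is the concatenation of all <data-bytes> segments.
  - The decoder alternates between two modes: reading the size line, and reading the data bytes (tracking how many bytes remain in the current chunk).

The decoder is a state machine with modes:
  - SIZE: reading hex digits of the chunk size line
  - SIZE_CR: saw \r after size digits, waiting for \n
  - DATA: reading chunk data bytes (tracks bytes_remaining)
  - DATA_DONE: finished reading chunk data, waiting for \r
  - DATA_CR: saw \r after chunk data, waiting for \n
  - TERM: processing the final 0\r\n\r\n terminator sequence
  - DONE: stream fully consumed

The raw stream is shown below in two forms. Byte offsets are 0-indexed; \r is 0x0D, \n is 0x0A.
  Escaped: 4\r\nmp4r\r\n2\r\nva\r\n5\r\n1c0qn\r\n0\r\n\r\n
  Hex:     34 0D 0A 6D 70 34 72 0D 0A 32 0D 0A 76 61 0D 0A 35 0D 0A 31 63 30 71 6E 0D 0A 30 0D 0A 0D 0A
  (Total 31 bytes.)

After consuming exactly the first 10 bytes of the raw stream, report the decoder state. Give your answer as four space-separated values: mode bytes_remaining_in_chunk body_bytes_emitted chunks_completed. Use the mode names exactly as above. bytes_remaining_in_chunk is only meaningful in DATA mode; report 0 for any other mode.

Byte 0 = '4': mode=SIZE remaining=0 emitted=0 chunks_done=0
Byte 1 = 0x0D: mode=SIZE_CR remaining=0 emitted=0 chunks_done=0
Byte 2 = 0x0A: mode=DATA remaining=4 emitted=0 chunks_done=0
Byte 3 = 'm': mode=DATA remaining=3 emitted=1 chunks_done=0
Byte 4 = 'p': mode=DATA remaining=2 emitted=2 chunks_done=0
Byte 5 = '4': mode=DATA remaining=1 emitted=3 chunks_done=0
Byte 6 = 'r': mode=DATA_DONE remaining=0 emitted=4 chunks_done=0
Byte 7 = 0x0D: mode=DATA_CR remaining=0 emitted=4 chunks_done=0
Byte 8 = 0x0A: mode=SIZE remaining=0 emitted=4 chunks_done=1
Byte 9 = '2': mode=SIZE remaining=0 emitted=4 chunks_done=1

Answer: SIZE 0 4 1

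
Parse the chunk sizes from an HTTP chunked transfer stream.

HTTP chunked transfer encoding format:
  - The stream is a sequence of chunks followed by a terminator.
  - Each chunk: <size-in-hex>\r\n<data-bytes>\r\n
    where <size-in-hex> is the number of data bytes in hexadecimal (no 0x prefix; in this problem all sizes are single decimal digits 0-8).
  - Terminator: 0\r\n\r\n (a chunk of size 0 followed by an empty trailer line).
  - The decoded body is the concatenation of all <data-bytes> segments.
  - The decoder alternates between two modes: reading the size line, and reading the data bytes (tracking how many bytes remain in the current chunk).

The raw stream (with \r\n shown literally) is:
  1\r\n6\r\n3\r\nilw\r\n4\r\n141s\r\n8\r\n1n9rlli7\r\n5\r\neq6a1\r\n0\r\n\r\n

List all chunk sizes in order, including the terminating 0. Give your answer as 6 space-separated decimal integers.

Answer: 1 3 4 8 5 0

Derivation:
Chunk 1: stream[0..1]='1' size=0x1=1, data at stream[3..4]='6' -> body[0..1], body so far='6'
Chunk 2: stream[6..7]='3' size=0x3=3, data at stream[9..12]='ilw' -> body[1..4], body so far='6ilw'
Chunk 3: stream[14..15]='4' size=0x4=4, data at stream[17..21]='141s' -> body[4..8], body so far='6ilw141s'
Chunk 4: stream[23..24]='8' size=0x8=8, data at stream[26..34]='1n9rlli7' -> body[8..16], body so far='6ilw141s1n9rlli7'
Chunk 5: stream[36..37]='5' size=0x5=5, data at stream[39..44]='eq6a1' -> body[16..21], body so far='6ilw141s1n9rlli7eq6a1'
Chunk 6: stream[46..47]='0' size=0 (terminator). Final body='6ilw141s1n9rlli7eq6a1' (21 bytes)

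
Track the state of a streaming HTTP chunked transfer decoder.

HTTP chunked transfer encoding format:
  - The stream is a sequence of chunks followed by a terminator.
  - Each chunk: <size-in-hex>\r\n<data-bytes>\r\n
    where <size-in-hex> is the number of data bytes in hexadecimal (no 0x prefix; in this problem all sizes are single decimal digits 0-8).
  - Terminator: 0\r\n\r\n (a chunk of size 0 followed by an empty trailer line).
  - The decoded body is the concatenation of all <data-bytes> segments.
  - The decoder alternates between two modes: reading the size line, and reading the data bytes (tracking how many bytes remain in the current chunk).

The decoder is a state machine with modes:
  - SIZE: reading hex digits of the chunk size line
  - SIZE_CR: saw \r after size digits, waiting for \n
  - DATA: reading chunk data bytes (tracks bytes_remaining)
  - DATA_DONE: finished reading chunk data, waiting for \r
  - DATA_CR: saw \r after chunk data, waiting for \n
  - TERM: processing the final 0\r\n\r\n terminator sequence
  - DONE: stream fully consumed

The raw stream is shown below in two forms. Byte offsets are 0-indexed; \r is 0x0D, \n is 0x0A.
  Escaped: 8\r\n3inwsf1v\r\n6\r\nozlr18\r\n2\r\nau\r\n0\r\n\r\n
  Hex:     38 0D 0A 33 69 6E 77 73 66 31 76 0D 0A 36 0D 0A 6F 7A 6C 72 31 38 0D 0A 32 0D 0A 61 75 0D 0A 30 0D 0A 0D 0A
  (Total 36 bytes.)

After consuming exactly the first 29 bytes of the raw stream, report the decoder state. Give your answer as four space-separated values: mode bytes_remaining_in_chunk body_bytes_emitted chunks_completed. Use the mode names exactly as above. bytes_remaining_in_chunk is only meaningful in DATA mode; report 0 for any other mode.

Byte 0 = '8': mode=SIZE remaining=0 emitted=0 chunks_done=0
Byte 1 = 0x0D: mode=SIZE_CR remaining=0 emitted=0 chunks_done=0
Byte 2 = 0x0A: mode=DATA remaining=8 emitted=0 chunks_done=0
Byte 3 = '3': mode=DATA remaining=7 emitted=1 chunks_done=0
Byte 4 = 'i': mode=DATA remaining=6 emitted=2 chunks_done=0
Byte 5 = 'n': mode=DATA remaining=5 emitted=3 chunks_done=0
Byte 6 = 'w': mode=DATA remaining=4 emitted=4 chunks_done=0
Byte 7 = 's': mode=DATA remaining=3 emitted=5 chunks_done=0
Byte 8 = 'f': mode=DATA remaining=2 emitted=6 chunks_done=0
Byte 9 = '1': mode=DATA remaining=1 emitted=7 chunks_done=0
Byte 10 = 'v': mode=DATA_DONE remaining=0 emitted=8 chunks_done=0
Byte 11 = 0x0D: mode=DATA_CR remaining=0 emitted=8 chunks_done=0
Byte 12 = 0x0A: mode=SIZE remaining=0 emitted=8 chunks_done=1
Byte 13 = '6': mode=SIZE remaining=0 emitted=8 chunks_done=1
Byte 14 = 0x0D: mode=SIZE_CR remaining=0 emitted=8 chunks_done=1
Byte 15 = 0x0A: mode=DATA remaining=6 emitted=8 chunks_done=1
Byte 16 = 'o': mode=DATA remaining=5 emitted=9 chunks_done=1
Byte 17 = 'z': mode=DATA remaining=4 emitted=10 chunks_done=1
Byte 18 = 'l': mode=DATA remaining=3 emitted=11 chunks_done=1
Byte 19 = 'r': mode=DATA remaining=2 emitted=12 chunks_done=1
Byte 20 = '1': mode=DATA remaining=1 emitted=13 chunks_done=1
Byte 21 = '8': mode=DATA_DONE remaining=0 emitted=14 chunks_done=1
Byte 22 = 0x0D: mode=DATA_CR remaining=0 emitted=14 chunks_done=1
Byte 23 = 0x0A: mode=SIZE remaining=0 emitted=14 chunks_done=2
Byte 24 = '2': mode=SIZE remaining=0 emitted=14 chunks_done=2
Byte 25 = 0x0D: mode=SIZE_CR remaining=0 emitted=14 chunks_done=2
Byte 26 = 0x0A: mode=DATA remaining=2 emitted=14 chunks_done=2
Byte 27 = 'a': mode=DATA remaining=1 emitted=15 chunks_done=2
Byte 28 = 'u': mode=DATA_DONE remaining=0 emitted=16 chunks_done=2

Answer: DATA_DONE 0 16 2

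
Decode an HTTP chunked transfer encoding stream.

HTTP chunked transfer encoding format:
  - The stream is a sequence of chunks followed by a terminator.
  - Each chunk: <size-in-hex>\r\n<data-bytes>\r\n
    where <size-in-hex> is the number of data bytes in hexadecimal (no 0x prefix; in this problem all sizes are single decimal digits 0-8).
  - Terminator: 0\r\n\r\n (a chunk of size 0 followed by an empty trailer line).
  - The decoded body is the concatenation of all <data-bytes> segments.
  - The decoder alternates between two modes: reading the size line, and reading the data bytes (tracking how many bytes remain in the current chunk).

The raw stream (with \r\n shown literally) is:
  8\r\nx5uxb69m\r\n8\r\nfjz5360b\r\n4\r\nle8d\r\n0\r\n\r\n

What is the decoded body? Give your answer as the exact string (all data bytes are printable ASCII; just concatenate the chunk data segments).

Chunk 1: stream[0..1]='8' size=0x8=8, data at stream[3..11]='x5uxb69m' -> body[0..8], body so far='x5uxb69m'
Chunk 2: stream[13..14]='8' size=0x8=8, data at stream[16..24]='fjz5360b' -> body[8..16], body so far='x5uxb69mfjz5360b'
Chunk 3: stream[26..27]='4' size=0x4=4, data at stream[29..33]='le8d' -> body[16..20], body so far='x5uxb69mfjz5360ble8d'
Chunk 4: stream[35..36]='0' size=0 (terminator). Final body='x5uxb69mfjz5360ble8d' (20 bytes)

Answer: x5uxb69mfjz5360ble8d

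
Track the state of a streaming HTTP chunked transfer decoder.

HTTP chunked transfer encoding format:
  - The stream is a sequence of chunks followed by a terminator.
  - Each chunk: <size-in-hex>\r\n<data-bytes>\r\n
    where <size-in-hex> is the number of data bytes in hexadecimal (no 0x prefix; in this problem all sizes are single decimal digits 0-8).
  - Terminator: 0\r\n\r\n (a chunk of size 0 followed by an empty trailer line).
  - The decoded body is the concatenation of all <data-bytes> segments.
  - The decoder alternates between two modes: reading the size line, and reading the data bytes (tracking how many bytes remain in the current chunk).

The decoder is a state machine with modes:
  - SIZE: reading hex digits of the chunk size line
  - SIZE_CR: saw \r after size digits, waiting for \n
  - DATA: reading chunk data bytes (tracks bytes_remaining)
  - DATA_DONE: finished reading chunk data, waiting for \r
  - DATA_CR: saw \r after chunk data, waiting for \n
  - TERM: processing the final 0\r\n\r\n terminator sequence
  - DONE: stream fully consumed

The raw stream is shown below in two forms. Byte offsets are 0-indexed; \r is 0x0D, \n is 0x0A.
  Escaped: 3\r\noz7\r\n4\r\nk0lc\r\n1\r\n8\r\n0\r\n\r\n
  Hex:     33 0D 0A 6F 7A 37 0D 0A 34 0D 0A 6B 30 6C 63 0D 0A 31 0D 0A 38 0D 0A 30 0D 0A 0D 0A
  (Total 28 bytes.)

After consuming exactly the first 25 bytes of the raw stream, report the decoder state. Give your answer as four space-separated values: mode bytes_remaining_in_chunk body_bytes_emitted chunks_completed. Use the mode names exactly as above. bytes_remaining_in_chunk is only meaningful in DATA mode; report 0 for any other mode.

Byte 0 = '3': mode=SIZE remaining=0 emitted=0 chunks_done=0
Byte 1 = 0x0D: mode=SIZE_CR remaining=0 emitted=0 chunks_done=0
Byte 2 = 0x0A: mode=DATA remaining=3 emitted=0 chunks_done=0
Byte 3 = 'o': mode=DATA remaining=2 emitted=1 chunks_done=0
Byte 4 = 'z': mode=DATA remaining=1 emitted=2 chunks_done=0
Byte 5 = '7': mode=DATA_DONE remaining=0 emitted=3 chunks_done=0
Byte 6 = 0x0D: mode=DATA_CR remaining=0 emitted=3 chunks_done=0
Byte 7 = 0x0A: mode=SIZE remaining=0 emitted=3 chunks_done=1
Byte 8 = '4': mode=SIZE remaining=0 emitted=3 chunks_done=1
Byte 9 = 0x0D: mode=SIZE_CR remaining=0 emitted=3 chunks_done=1
Byte 10 = 0x0A: mode=DATA remaining=4 emitted=3 chunks_done=1
Byte 11 = 'k': mode=DATA remaining=3 emitted=4 chunks_done=1
Byte 12 = '0': mode=DATA remaining=2 emitted=5 chunks_done=1
Byte 13 = 'l': mode=DATA remaining=1 emitted=6 chunks_done=1
Byte 14 = 'c': mode=DATA_DONE remaining=0 emitted=7 chunks_done=1
Byte 15 = 0x0D: mode=DATA_CR remaining=0 emitted=7 chunks_done=1
Byte 16 = 0x0A: mode=SIZE remaining=0 emitted=7 chunks_done=2
Byte 17 = '1': mode=SIZE remaining=0 emitted=7 chunks_done=2
Byte 18 = 0x0D: mode=SIZE_CR remaining=0 emitted=7 chunks_done=2
Byte 19 = 0x0A: mode=DATA remaining=1 emitted=7 chunks_done=2
Byte 20 = '8': mode=DATA_DONE remaining=0 emitted=8 chunks_done=2
Byte 21 = 0x0D: mode=DATA_CR remaining=0 emitted=8 chunks_done=2
Byte 22 = 0x0A: mode=SIZE remaining=0 emitted=8 chunks_done=3
Byte 23 = '0': mode=SIZE remaining=0 emitted=8 chunks_done=3
Byte 24 = 0x0D: mode=SIZE_CR remaining=0 emitted=8 chunks_done=3

Answer: SIZE_CR 0 8 3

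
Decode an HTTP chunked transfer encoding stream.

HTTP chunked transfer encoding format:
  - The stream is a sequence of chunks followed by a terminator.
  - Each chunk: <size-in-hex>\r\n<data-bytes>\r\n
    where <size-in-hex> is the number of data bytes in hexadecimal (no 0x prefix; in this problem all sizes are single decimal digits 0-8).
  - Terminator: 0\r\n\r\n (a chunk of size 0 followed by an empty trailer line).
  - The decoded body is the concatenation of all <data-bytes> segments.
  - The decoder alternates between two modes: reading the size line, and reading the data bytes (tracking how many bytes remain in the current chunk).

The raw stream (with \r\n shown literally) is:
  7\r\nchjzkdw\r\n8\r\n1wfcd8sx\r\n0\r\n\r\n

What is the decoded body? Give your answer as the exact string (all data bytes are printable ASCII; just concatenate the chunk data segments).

Chunk 1: stream[0..1]='7' size=0x7=7, data at stream[3..10]='chjzkdw' -> body[0..7], body so far='chjzkdw'
Chunk 2: stream[12..13]='8' size=0x8=8, data at stream[15..23]='1wfcd8sx' -> body[7..15], body so far='chjzkdw1wfcd8sx'
Chunk 3: stream[25..26]='0' size=0 (terminator). Final body='chjzkdw1wfcd8sx' (15 bytes)

Answer: chjzkdw1wfcd8sx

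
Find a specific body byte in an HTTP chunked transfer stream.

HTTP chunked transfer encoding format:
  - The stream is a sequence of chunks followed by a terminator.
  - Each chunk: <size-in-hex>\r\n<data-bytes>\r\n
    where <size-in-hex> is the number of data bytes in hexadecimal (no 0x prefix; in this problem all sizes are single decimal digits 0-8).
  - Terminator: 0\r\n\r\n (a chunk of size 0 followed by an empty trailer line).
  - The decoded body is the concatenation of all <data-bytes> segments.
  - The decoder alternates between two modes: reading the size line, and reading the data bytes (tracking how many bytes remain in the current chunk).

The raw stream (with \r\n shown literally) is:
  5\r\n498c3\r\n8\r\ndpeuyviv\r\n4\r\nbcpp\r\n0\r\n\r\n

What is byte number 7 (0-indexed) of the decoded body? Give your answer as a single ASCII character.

Chunk 1: stream[0..1]='5' size=0x5=5, data at stream[3..8]='498c3' -> body[0..5], body so far='498c3'
Chunk 2: stream[10..11]='8' size=0x8=8, data at stream[13..21]='dpeuyviv' -> body[5..13], body so far='498c3dpeuyviv'
Chunk 3: stream[23..24]='4' size=0x4=4, data at stream[26..30]='bcpp' -> body[13..17], body so far='498c3dpeuyvivbcpp'
Chunk 4: stream[32..33]='0' size=0 (terminator). Final body='498c3dpeuyvivbcpp' (17 bytes)
Body byte 7 = 'e'

Answer: e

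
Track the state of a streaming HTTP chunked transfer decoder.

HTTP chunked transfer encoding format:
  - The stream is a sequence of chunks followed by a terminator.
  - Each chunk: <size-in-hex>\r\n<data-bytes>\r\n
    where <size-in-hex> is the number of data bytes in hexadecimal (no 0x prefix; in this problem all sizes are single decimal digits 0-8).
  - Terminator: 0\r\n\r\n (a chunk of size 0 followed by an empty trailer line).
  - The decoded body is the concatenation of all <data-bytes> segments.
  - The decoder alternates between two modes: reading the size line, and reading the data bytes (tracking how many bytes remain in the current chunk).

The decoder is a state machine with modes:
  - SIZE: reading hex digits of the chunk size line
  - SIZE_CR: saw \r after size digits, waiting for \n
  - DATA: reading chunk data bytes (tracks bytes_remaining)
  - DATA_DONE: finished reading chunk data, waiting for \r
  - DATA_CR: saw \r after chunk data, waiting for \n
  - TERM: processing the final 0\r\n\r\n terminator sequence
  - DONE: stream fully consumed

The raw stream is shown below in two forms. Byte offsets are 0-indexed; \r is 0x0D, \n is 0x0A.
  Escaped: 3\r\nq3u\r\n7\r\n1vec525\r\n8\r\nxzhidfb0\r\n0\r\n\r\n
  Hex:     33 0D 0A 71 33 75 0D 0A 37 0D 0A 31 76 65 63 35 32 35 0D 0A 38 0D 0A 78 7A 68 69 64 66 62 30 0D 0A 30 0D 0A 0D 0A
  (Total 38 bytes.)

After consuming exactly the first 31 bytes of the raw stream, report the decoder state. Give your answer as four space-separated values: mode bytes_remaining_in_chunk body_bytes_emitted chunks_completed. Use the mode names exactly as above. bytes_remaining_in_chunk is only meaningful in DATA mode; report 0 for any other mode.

Answer: DATA_DONE 0 18 2

Derivation:
Byte 0 = '3': mode=SIZE remaining=0 emitted=0 chunks_done=0
Byte 1 = 0x0D: mode=SIZE_CR remaining=0 emitted=0 chunks_done=0
Byte 2 = 0x0A: mode=DATA remaining=3 emitted=0 chunks_done=0
Byte 3 = 'q': mode=DATA remaining=2 emitted=1 chunks_done=0
Byte 4 = '3': mode=DATA remaining=1 emitted=2 chunks_done=0
Byte 5 = 'u': mode=DATA_DONE remaining=0 emitted=3 chunks_done=0
Byte 6 = 0x0D: mode=DATA_CR remaining=0 emitted=3 chunks_done=0
Byte 7 = 0x0A: mode=SIZE remaining=0 emitted=3 chunks_done=1
Byte 8 = '7': mode=SIZE remaining=0 emitted=3 chunks_done=1
Byte 9 = 0x0D: mode=SIZE_CR remaining=0 emitted=3 chunks_done=1
Byte 10 = 0x0A: mode=DATA remaining=7 emitted=3 chunks_done=1
Byte 11 = '1': mode=DATA remaining=6 emitted=4 chunks_done=1
Byte 12 = 'v': mode=DATA remaining=5 emitted=5 chunks_done=1
Byte 13 = 'e': mode=DATA remaining=4 emitted=6 chunks_done=1
Byte 14 = 'c': mode=DATA remaining=3 emitted=7 chunks_done=1
Byte 15 = '5': mode=DATA remaining=2 emitted=8 chunks_done=1
Byte 16 = '2': mode=DATA remaining=1 emitted=9 chunks_done=1
Byte 17 = '5': mode=DATA_DONE remaining=0 emitted=10 chunks_done=1
Byte 18 = 0x0D: mode=DATA_CR remaining=0 emitted=10 chunks_done=1
Byte 19 = 0x0A: mode=SIZE remaining=0 emitted=10 chunks_done=2
Byte 20 = '8': mode=SIZE remaining=0 emitted=10 chunks_done=2
Byte 21 = 0x0D: mode=SIZE_CR remaining=0 emitted=10 chunks_done=2
Byte 22 = 0x0A: mode=DATA remaining=8 emitted=10 chunks_done=2
Byte 23 = 'x': mode=DATA remaining=7 emitted=11 chunks_done=2
Byte 24 = 'z': mode=DATA remaining=6 emitted=12 chunks_done=2
Byte 25 = 'h': mode=DATA remaining=5 emitted=13 chunks_done=2
Byte 26 = 'i': mode=DATA remaining=4 emitted=14 chunks_done=2
Byte 27 = 'd': mode=DATA remaining=3 emitted=15 chunks_done=2
Byte 28 = 'f': mode=DATA remaining=2 emitted=16 chunks_done=2
Byte 29 = 'b': mode=DATA remaining=1 emitted=17 chunks_done=2
Byte 30 = '0': mode=DATA_DONE remaining=0 emitted=18 chunks_done=2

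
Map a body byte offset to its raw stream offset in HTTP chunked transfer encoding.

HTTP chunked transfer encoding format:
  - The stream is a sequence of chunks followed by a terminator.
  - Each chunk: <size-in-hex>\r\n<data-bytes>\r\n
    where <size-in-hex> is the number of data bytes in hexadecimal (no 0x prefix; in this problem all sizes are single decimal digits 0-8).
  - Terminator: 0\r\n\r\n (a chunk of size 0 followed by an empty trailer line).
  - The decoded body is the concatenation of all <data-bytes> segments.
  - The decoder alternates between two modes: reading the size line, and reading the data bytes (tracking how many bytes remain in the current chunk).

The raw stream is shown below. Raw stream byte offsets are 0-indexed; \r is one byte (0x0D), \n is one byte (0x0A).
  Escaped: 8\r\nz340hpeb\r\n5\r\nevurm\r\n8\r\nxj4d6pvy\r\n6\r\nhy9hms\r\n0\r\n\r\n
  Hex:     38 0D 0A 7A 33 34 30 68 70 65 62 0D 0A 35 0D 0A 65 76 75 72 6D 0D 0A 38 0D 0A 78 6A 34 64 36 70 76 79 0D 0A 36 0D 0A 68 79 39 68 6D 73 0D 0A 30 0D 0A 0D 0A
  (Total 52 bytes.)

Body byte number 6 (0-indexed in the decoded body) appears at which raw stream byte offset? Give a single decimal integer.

Chunk 1: stream[0..1]='8' size=0x8=8, data at stream[3..11]='z340hpeb' -> body[0..8], body so far='z340hpeb'
Chunk 2: stream[13..14]='5' size=0x5=5, data at stream[16..21]='evurm' -> body[8..13], body so far='z340hpebevurm'
Chunk 3: stream[23..24]='8' size=0x8=8, data at stream[26..34]='xj4d6pvy' -> body[13..21], body so far='z340hpebevurmxj4d6pvy'
Chunk 4: stream[36..37]='6' size=0x6=6, data at stream[39..45]='hy9hms' -> body[21..27], body so far='z340hpebevurmxj4d6pvyhy9hms'
Chunk 5: stream[47..48]='0' size=0 (terminator). Final body='z340hpebevurmxj4d6pvyhy9hms' (27 bytes)
Body byte 6 at stream offset 9

Answer: 9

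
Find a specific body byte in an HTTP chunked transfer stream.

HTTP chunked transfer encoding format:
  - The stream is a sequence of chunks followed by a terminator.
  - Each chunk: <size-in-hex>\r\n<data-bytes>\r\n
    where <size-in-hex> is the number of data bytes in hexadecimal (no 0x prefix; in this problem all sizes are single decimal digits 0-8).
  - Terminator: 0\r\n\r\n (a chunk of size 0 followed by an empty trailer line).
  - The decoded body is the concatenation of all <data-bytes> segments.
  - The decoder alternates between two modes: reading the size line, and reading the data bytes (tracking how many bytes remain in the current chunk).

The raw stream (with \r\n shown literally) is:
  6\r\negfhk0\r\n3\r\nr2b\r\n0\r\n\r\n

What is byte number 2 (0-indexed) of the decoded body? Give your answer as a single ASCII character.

Answer: f

Derivation:
Chunk 1: stream[0..1]='6' size=0x6=6, data at stream[3..9]='egfhk0' -> body[0..6], body so far='egfhk0'
Chunk 2: stream[11..12]='3' size=0x3=3, data at stream[14..17]='r2b' -> body[6..9], body so far='egfhk0r2b'
Chunk 3: stream[19..20]='0' size=0 (terminator). Final body='egfhk0r2b' (9 bytes)
Body byte 2 = 'f'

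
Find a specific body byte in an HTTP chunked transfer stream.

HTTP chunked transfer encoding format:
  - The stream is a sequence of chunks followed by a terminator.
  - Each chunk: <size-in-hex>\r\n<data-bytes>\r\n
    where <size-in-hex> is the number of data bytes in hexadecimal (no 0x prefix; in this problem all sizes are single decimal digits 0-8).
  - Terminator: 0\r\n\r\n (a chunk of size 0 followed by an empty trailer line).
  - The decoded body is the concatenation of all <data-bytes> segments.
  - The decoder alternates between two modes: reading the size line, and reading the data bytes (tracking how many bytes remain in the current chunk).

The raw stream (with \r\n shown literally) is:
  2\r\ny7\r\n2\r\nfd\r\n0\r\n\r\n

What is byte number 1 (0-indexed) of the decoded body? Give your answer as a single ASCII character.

Chunk 1: stream[0..1]='2' size=0x2=2, data at stream[3..5]='y7' -> body[0..2], body so far='y7'
Chunk 2: stream[7..8]='2' size=0x2=2, data at stream[10..12]='fd' -> body[2..4], body so far='y7fd'
Chunk 3: stream[14..15]='0' size=0 (terminator). Final body='y7fd' (4 bytes)
Body byte 1 = '7'

Answer: 7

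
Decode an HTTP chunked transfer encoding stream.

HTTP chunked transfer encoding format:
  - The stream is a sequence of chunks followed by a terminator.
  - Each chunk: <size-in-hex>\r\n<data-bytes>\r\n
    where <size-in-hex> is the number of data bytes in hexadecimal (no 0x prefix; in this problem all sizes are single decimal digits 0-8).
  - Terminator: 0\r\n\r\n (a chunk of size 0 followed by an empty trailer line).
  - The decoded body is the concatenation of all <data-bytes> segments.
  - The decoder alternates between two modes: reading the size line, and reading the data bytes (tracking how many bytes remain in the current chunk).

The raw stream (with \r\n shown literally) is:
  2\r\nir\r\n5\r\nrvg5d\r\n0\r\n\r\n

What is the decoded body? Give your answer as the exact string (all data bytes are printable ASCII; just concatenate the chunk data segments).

Answer: irrvg5d

Derivation:
Chunk 1: stream[0..1]='2' size=0x2=2, data at stream[3..5]='ir' -> body[0..2], body so far='ir'
Chunk 2: stream[7..8]='5' size=0x5=5, data at stream[10..15]='rvg5d' -> body[2..7], body so far='irrvg5d'
Chunk 3: stream[17..18]='0' size=0 (terminator). Final body='irrvg5d' (7 bytes)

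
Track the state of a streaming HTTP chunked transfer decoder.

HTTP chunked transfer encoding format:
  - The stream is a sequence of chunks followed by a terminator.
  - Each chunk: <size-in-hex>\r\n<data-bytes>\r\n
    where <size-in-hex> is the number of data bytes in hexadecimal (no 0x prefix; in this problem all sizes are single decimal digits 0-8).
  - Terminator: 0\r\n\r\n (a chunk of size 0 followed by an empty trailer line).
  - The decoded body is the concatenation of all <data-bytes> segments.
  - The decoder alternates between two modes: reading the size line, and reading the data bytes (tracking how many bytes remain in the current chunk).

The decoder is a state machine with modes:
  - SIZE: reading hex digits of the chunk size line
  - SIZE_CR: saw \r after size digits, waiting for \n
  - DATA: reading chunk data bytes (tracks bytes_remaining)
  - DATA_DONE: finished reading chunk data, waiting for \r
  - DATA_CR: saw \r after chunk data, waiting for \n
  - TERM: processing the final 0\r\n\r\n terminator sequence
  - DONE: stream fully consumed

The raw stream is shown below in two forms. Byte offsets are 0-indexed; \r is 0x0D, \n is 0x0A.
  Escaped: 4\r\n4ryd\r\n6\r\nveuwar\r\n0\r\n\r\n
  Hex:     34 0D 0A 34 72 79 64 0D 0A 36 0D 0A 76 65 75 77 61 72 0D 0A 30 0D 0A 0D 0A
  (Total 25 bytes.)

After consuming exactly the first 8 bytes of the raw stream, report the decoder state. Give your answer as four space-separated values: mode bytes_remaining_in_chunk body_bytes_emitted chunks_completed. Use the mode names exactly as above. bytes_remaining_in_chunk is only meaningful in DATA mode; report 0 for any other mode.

Byte 0 = '4': mode=SIZE remaining=0 emitted=0 chunks_done=0
Byte 1 = 0x0D: mode=SIZE_CR remaining=0 emitted=0 chunks_done=0
Byte 2 = 0x0A: mode=DATA remaining=4 emitted=0 chunks_done=0
Byte 3 = '4': mode=DATA remaining=3 emitted=1 chunks_done=0
Byte 4 = 'r': mode=DATA remaining=2 emitted=2 chunks_done=0
Byte 5 = 'y': mode=DATA remaining=1 emitted=3 chunks_done=0
Byte 6 = 'd': mode=DATA_DONE remaining=0 emitted=4 chunks_done=0
Byte 7 = 0x0D: mode=DATA_CR remaining=0 emitted=4 chunks_done=0

Answer: DATA_CR 0 4 0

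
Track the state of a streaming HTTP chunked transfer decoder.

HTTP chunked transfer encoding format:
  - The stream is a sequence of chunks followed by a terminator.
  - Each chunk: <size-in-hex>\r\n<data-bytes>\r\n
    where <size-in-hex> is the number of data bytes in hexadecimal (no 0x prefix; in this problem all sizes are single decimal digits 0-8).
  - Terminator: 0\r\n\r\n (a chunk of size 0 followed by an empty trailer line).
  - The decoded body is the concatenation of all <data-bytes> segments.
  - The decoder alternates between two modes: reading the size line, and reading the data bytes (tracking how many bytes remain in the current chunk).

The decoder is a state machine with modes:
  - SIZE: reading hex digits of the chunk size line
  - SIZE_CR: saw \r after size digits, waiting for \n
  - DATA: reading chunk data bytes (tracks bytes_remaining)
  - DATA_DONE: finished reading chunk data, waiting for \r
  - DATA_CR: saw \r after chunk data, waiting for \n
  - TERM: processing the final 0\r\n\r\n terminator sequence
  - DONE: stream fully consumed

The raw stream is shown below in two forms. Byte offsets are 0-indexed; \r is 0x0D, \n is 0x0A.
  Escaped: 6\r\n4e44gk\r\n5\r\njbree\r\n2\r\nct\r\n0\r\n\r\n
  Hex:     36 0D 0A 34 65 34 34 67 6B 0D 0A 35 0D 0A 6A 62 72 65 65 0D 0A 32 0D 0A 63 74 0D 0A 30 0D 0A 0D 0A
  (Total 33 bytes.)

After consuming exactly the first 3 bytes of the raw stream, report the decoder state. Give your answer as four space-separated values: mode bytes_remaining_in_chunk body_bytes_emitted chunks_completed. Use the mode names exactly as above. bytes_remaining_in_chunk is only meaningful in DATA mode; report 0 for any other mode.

Byte 0 = '6': mode=SIZE remaining=0 emitted=0 chunks_done=0
Byte 1 = 0x0D: mode=SIZE_CR remaining=0 emitted=0 chunks_done=0
Byte 2 = 0x0A: mode=DATA remaining=6 emitted=0 chunks_done=0

Answer: DATA 6 0 0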